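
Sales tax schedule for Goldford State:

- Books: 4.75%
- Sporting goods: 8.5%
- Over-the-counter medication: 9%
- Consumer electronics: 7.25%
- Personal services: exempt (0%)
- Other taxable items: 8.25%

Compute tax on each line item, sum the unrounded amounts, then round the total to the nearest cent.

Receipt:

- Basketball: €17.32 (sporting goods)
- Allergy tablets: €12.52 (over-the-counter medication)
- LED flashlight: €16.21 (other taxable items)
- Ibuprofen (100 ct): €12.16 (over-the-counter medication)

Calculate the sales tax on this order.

Basketball €17.32: sporting goods → 8.5% → €1.4722
Allergy tablets €12.52: over-the-counter medication → 9% → €1.1268
LED flashlight €16.21: other taxable items → 8.25% → €1.337325
Ibuprofen (100 ct) €12.16: over-the-counter medication → 9% → €1.0944
Unrounded tax sum = €5.030725 → €5.03

€5.03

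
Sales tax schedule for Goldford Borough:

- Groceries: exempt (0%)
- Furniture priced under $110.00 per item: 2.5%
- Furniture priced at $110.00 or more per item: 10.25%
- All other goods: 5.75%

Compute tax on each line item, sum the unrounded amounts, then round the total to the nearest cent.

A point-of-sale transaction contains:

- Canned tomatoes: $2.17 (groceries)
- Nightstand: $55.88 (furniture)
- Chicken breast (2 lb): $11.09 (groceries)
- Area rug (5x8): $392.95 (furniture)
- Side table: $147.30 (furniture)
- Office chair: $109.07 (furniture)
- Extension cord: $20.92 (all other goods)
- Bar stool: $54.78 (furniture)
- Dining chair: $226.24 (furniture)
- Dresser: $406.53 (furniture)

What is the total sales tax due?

$126.93

Canned tomatoes $2.17: groceries → 0% → $0.00
Nightstand $55.88: furniture, under $110.00 → 2.5% → $1.397
Chicken breast (2 lb) $11.09: groceries → 0% → $0.00
Area rug (5x8) $392.95: furniture, $110.00 or more → 10.25% → $40.277375
Side table $147.30: furniture, $110.00 or more → 10.25% → $15.09825
Office chair $109.07: furniture, under $110.00 → 2.5% → $2.72675
Extension cord $20.92: all other goods → 5.75% → $1.2029
Bar stool $54.78: furniture, under $110.00 → 2.5% → $1.3695
Dining chair $226.24: furniture, $110.00 or more → 10.25% → $23.1896
Dresser $406.53: furniture, $110.00 or more → 10.25% → $41.669325
Unrounded tax sum = $126.9307 → $126.93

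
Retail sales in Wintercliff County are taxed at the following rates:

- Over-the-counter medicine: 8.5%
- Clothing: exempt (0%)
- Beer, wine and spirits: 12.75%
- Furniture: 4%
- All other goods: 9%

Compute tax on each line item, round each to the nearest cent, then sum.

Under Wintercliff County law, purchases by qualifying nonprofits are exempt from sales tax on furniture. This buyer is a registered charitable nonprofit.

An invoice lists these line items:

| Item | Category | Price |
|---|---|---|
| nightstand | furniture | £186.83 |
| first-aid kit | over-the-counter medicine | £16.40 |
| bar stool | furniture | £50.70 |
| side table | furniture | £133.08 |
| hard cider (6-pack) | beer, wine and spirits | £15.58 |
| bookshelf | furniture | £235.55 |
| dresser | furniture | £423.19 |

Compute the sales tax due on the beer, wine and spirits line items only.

£1.99

Hard cider (6-pack) £15.58: beer, wine and spirits → 12.75% → £1.99
Tax on beer, wine and spirits = £1.99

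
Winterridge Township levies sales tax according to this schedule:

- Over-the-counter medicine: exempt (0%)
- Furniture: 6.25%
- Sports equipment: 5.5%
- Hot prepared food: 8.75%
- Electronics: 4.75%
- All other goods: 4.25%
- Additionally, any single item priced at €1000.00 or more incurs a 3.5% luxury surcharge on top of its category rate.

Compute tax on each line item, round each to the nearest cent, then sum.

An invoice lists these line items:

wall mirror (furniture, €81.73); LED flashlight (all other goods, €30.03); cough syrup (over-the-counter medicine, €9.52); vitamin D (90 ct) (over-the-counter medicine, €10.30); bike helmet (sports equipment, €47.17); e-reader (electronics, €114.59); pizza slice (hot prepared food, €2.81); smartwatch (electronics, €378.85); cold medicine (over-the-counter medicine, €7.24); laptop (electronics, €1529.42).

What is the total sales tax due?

Wall mirror €81.73: furniture → 6.25% → €5.11
LED flashlight €30.03: all other goods → 4.25% → €1.28
Cough syrup €9.52: over-the-counter medicine → 0% → €0.00
Vitamin D (90 ct) €10.30: over-the-counter medicine → 0% → €0.00
Bike helmet €47.17: sports equipment → 5.5% → €2.59
E-reader €114.59: electronics → 4.75% → €5.44
Pizza slice €2.81: hot prepared food → 8.75% → €0.25
Smartwatch €378.85: electronics → 4.75% → €18.00
Cold medicine €7.24: over-the-counter medicine → 0% → €0.00
Laptop €1529.42: electronics → 4.75% + 3.5% surcharge = 8.25% → €126.18
Total tax = €5.11 + €1.28 + €2.59 + €5.44 + €0.25 + €18.00 + €126.18 = €158.85

€158.85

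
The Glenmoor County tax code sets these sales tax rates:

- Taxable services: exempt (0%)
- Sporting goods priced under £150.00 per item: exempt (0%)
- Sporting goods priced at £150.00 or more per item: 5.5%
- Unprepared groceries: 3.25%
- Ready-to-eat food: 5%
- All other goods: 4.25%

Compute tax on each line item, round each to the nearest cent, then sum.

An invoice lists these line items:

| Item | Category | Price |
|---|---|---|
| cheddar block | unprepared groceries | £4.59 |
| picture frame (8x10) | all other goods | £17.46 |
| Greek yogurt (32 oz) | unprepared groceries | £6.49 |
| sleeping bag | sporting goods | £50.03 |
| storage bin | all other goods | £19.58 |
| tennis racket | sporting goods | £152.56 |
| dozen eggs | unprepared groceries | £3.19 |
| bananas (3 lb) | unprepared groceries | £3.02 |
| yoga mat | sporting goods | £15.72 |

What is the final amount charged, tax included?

Cheddar block £4.59: unprepared groceries → 3.25% → £0.15
Picture frame (8x10) £17.46: all other goods → 4.25% → £0.74
Greek yogurt (32 oz) £6.49: unprepared groceries → 3.25% → £0.21
Sleeping bag £50.03: sporting goods, under £150.00 → 0% → £0.00
Storage bin £19.58: all other goods → 4.25% → £0.83
Tennis racket £152.56: sporting goods, £150.00 or more → 5.5% → £8.39
Dozen eggs £3.19: unprepared groceries → 3.25% → £0.10
Bananas (3 lb) £3.02: unprepared groceries → 3.25% → £0.10
Yoga mat £15.72: sporting goods, under £150.00 → 0% → £0.00
Subtotal = £272.64; tax = £10.52; total due = £283.16

£283.16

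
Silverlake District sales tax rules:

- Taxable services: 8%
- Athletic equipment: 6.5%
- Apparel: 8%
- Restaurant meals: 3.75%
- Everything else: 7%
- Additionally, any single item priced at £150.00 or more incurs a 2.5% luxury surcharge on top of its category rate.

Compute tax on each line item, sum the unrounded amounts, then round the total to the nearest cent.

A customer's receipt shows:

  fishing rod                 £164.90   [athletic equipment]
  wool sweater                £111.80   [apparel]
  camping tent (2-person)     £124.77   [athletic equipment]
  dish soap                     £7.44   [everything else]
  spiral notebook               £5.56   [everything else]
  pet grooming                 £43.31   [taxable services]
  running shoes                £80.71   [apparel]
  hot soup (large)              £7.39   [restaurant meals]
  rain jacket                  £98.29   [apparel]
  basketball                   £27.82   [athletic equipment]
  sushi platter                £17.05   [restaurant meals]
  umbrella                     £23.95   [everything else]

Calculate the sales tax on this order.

£54.99

Fishing rod £164.90: athletic equipment → 6.5% + 2.5% surcharge = 9% → £14.841
Wool sweater £111.80: apparel → 8% → £8.944
Camping tent (2-person) £124.77: athletic equipment → 6.5% → £8.11005
Dish soap £7.44: everything else → 7% → £0.5208
Spiral notebook £5.56: everything else → 7% → £0.3892
Pet grooming £43.31: taxable services → 8% → £3.4648
Running shoes £80.71: apparel → 8% → £6.4568
Hot soup (large) £7.39: restaurant meals → 3.75% → £0.277125
Rain jacket £98.29: apparel → 8% → £7.8632
Basketball £27.82: athletic equipment → 6.5% → £1.8083
Sushi platter £17.05: restaurant meals → 3.75% → £0.639375
Umbrella £23.95: everything else → 7% → £1.6765
Unrounded tax sum = £54.99115 → £54.99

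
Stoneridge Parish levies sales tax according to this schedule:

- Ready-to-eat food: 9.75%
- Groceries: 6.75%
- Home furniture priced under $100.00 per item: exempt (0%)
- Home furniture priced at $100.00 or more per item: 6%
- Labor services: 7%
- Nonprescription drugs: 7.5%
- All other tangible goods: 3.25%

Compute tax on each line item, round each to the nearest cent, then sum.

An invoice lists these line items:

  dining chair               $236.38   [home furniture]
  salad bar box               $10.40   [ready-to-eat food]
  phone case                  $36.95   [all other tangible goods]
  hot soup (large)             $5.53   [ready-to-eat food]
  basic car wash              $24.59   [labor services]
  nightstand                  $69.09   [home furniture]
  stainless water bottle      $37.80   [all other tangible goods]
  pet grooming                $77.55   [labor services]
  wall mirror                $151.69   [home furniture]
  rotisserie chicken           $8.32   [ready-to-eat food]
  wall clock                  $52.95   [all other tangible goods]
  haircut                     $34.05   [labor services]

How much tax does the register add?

$39.32

Dining chair $236.38: home furniture, $100.00 or more → 6% → $14.18
Salad bar box $10.40: ready-to-eat food → 9.75% → $1.01
Phone case $36.95: all other tangible goods → 3.25% → $1.20
Hot soup (large) $5.53: ready-to-eat food → 9.75% → $0.54
Basic car wash $24.59: labor services → 7% → $1.72
Nightstand $69.09: home furniture, under $100.00 → 0% → $0.00
Stainless water bottle $37.80: all other tangible goods → 3.25% → $1.23
Pet grooming $77.55: labor services → 7% → $5.43
Wall mirror $151.69: home furniture, $100.00 or more → 6% → $9.10
Rotisserie chicken $8.32: ready-to-eat food → 9.75% → $0.81
Wall clock $52.95: all other tangible goods → 3.25% → $1.72
Haircut $34.05: labor services → 7% → $2.38
Total tax = $14.18 + $1.01 + $1.20 + $0.54 + $1.72 + $1.23 + $5.43 + $9.10 + $0.81 + $1.72 + $2.38 = $39.32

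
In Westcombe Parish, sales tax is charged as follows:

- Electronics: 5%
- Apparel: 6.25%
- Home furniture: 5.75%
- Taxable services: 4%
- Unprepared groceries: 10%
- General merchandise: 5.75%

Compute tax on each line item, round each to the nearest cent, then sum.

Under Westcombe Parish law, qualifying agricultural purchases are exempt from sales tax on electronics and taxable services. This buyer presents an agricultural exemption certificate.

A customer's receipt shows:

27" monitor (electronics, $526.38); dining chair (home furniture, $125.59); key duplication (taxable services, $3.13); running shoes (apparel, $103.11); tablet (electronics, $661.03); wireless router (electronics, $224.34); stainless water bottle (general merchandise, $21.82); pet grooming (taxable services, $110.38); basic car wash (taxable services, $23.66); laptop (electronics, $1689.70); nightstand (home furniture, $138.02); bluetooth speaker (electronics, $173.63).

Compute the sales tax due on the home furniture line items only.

$15.16

Dining chair $125.59: home furniture → 5.75% → $7.22
Nightstand $138.02: home furniture → 5.75% → $7.94
Tax on home furniture = $7.22 + $7.94 = $15.16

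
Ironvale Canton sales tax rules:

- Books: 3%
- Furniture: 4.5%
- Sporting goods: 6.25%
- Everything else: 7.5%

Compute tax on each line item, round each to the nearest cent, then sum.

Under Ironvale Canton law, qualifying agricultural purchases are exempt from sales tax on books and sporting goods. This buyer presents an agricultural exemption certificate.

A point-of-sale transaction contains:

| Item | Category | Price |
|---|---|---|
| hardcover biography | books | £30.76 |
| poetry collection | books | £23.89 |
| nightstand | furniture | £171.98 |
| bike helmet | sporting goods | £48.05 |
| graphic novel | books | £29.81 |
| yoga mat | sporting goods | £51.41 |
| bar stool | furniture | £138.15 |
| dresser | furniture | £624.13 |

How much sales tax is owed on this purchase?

£42.05

Hardcover biography £30.76: books, buyer-exempt → 0% → £0.00
Poetry collection £23.89: books, buyer-exempt → 0% → £0.00
Nightstand £171.98: furniture → 4.5% → £7.74
Bike helmet £48.05: sporting goods, buyer-exempt → 0% → £0.00
Graphic novel £29.81: books, buyer-exempt → 0% → £0.00
Yoga mat £51.41: sporting goods, buyer-exempt → 0% → £0.00
Bar stool £138.15: furniture → 4.5% → £6.22
Dresser £624.13: furniture → 4.5% → £28.09
Total tax = £7.74 + £6.22 + £28.09 = £42.05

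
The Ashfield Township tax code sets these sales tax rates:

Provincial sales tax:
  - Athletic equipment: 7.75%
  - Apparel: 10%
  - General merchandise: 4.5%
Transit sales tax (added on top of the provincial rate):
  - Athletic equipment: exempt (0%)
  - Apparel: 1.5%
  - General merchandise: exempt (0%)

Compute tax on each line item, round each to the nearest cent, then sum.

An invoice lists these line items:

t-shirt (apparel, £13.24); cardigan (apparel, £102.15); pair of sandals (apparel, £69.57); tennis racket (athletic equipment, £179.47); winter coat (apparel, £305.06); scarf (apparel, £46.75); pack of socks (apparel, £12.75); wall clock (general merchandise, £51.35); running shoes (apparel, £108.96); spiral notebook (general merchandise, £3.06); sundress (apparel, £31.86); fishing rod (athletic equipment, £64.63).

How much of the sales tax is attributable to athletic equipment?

£18.92

Tennis racket £179.47: athletic equipment → 7.75% + 0% transit = 7.75% → £13.91
Fishing rod £64.63: athletic equipment → 7.75% + 0% transit = 7.75% → £5.01
Tax on athletic equipment = £13.91 + £5.01 = £18.92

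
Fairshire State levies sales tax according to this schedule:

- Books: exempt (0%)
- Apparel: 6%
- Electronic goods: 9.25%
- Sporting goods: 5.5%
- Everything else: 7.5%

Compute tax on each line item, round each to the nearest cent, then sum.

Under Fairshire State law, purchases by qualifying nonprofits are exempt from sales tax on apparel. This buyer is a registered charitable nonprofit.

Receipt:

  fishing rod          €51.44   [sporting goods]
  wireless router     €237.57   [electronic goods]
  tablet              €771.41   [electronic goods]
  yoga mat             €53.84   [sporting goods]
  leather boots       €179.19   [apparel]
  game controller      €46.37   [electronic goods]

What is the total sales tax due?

€103.42

Fishing rod €51.44: sporting goods → 5.5% → €2.83
Wireless router €237.57: electronic goods → 9.25% → €21.98
Tablet €771.41: electronic goods → 9.25% → €71.36
Yoga mat €53.84: sporting goods → 5.5% → €2.96
Leather boots €179.19: apparel, buyer-exempt → 0% → €0.00
Game controller €46.37: electronic goods → 9.25% → €4.29
Total tax = €2.83 + €21.98 + €71.36 + €2.96 + €4.29 = €103.42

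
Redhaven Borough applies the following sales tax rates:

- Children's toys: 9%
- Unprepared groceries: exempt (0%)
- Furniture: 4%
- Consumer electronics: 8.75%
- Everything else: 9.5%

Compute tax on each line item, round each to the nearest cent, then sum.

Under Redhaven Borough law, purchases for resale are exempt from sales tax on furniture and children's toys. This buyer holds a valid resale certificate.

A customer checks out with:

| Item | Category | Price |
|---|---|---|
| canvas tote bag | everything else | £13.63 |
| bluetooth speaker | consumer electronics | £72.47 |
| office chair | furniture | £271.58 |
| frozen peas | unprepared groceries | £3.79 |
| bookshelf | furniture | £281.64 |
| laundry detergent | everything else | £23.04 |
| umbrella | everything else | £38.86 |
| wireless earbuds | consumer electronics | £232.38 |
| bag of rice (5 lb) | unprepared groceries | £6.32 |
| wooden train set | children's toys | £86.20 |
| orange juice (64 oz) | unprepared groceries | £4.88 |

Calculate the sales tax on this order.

Canvas tote bag £13.63: everything else → 9.5% → £1.29
Bluetooth speaker £72.47: consumer electronics → 8.75% → £6.34
Office chair £271.58: furniture, buyer-exempt → 0% → £0.00
Frozen peas £3.79: unprepared groceries → 0% → £0.00
Bookshelf £281.64: furniture, buyer-exempt → 0% → £0.00
Laundry detergent £23.04: everything else → 9.5% → £2.19
Umbrella £38.86: everything else → 9.5% → £3.69
Wireless earbuds £232.38: consumer electronics → 8.75% → £20.33
Bag of rice (5 lb) £6.32: unprepared groceries → 0% → £0.00
Wooden train set £86.20: children's toys, buyer-exempt → 0% → £0.00
Orange juice (64 oz) £4.88: unprepared groceries → 0% → £0.00
Total tax = £1.29 + £6.34 + £2.19 + £3.69 + £20.33 = £33.84

£33.84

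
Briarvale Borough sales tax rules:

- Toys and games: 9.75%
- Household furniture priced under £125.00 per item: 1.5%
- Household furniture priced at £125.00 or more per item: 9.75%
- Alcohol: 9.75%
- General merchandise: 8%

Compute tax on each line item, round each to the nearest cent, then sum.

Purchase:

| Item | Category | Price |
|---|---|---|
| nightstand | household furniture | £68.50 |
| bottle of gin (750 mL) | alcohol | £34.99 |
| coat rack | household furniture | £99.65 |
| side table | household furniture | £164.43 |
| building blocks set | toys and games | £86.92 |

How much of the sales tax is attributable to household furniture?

Nightstand £68.50: household furniture, under £125.00 → 1.5% → £1.03
Coat rack £99.65: household furniture, under £125.00 → 1.5% → £1.49
Side table £164.43: household furniture, £125.00 or more → 9.75% → £16.03
Tax on household furniture = £1.03 + £1.49 + £16.03 = £18.55

£18.55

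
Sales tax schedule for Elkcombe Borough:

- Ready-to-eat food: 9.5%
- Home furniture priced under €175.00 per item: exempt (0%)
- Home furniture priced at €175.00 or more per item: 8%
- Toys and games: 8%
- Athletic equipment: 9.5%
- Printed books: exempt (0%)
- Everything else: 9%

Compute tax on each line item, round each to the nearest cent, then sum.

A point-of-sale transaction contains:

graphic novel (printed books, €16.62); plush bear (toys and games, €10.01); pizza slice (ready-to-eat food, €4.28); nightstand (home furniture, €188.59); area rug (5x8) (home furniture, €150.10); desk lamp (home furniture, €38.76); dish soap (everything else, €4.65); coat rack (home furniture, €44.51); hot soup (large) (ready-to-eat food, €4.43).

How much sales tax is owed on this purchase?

€17.14

Graphic novel €16.62: printed books → 0% → €0.00
Plush bear €10.01: toys and games → 8% → €0.80
Pizza slice €4.28: ready-to-eat food → 9.5% → €0.41
Nightstand €188.59: home furniture, €175.00 or more → 8% → €15.09
Area rug (5x8) €150.10: home furniture, under €175.00 → 0% → €0.00
Desk lamp €38.76: home furniture, under €175.00 → 0% → €0.00
Dish soap €4.65: everything else → 9% → €0.42
Coat rack €44.51: home furniture, under €175.00 → 0% → €0.00
Hot soup (large) €4.43: ready-to-eat food → 9.5% → €0.42
Total tax = €0.80 + €0.41 + €15.09 + €0.42 + €0.42 = €17.14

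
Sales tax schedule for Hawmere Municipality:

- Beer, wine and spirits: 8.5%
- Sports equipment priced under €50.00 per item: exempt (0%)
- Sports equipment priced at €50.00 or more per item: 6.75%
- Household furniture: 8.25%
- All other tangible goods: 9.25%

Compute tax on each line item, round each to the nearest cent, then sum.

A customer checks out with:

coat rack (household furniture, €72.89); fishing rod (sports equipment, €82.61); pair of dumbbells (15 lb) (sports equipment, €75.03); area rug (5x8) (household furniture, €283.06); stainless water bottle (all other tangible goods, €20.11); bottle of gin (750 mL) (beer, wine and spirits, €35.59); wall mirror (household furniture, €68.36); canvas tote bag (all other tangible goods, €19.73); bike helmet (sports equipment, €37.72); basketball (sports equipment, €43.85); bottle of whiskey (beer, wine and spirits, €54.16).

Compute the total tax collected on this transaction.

Coat rack €72.89: household furniture → 8.25% → €6.01
Fishing rod €82.61: sports equipment, €50.00 or more → 6.75% → €5.58
Pair of dumbbells (15 lb) €75.03: sports equipment, €50.00 or more → 6.75% → €5.06
Area rug (5x8) €283.06: household furniture → 8.25% → €23.35
Stainless water bottle €20.11: all other tangible goods → 9.25% → €1.86
Bottle of gin (750 mL) €35.59: beer, wine and spirits → 8.5% → €3.03
Wall mirror €68.36: household furniture → 8.25% → €5.64
Canvas tote bag €19.73: all other tangible goods → 9.25% → €1.83
Bike helmet €37.72: sports equipment, under €50.00 → 0% → €0.00
Basketball €43.85: sports equipment, under €50.00 → 0% → €0.00
Bottle of whiskey €54.16: beer, wine and spirits → 8.5% → €4.60
Total tax = €6.01 + €5.58 + €5.06 + €23.35 + €1.86 + €3.03 + €5.64 + €1.83 + €4.60 = €56.96

€56.96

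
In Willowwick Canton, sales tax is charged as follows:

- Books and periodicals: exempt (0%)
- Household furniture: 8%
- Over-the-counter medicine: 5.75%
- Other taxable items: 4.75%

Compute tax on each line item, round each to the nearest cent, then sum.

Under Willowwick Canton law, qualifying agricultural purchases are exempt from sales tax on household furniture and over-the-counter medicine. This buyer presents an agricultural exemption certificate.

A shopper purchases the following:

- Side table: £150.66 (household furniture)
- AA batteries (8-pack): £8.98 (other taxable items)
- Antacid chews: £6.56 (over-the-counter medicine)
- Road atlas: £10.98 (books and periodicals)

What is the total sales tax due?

Side table £150.66: household furniture, buyer-exempt → 0% → £0.00
AA batteries (8-pack) £8.98: other taxable items → 4.75% → £0.43
Antacid chews £6.56: over-the-counter medicine, buyer-exempt → 0% → £0.00
Road atlas £10.98: books and periodicals → 0% → £0.00
Total tax = £0.43

£0.43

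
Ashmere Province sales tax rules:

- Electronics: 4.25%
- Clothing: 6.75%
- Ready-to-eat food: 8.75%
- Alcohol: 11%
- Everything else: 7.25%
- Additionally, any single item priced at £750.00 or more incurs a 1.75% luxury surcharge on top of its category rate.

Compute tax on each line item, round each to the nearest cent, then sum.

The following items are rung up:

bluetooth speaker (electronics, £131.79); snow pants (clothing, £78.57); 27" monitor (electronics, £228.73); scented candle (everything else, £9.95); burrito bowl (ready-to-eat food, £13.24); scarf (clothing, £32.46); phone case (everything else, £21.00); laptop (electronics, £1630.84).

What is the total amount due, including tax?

Bluetooth speaker £131.79: electronics → 4.25% → £5.60
Snow pants £78.57: clothing → 6.75% → £5.30
27" monitor £228.73: electronics → 4.25% → £9.72
Scented candle £9.95: everything else → 7.25% → £0.72
Burrito bowl £13.24: ready-to-eat food → 8.75% → £1.16
Scarf £32.46: clothing → 6.75% → £2.19
Phone case £21.00: everything else → 7.25% → £1.52
Laptop £1630.84: electronics → 4.25% + 1.75% surcharge = 6% → £97.85
Subtotal = £2146.58; tax = £124.06; total due = £2270.64

£2270.64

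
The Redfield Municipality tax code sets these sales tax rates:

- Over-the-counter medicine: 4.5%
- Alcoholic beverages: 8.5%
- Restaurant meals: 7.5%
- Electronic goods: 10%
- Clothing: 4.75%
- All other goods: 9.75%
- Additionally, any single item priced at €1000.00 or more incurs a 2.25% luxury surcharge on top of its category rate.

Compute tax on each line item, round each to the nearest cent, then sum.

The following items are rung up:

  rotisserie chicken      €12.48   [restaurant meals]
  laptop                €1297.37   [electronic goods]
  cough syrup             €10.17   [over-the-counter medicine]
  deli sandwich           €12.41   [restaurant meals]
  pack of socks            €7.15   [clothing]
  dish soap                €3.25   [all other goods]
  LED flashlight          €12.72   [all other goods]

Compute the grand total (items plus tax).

€1518.71

Rotisserie chicken €12.48: restaurant meals → 7.5% → €0.94
Laptop €1297.37: electronic goods → 10% + 2.25% surcharge = 12.25% → €158.93
Cough syrup €10.17: over-the-counter medicine → 4.5% → €0.46
Deli sandwich €12.41: restaurant meals → 7.5% → €0.93
Pack of socks €7.15: clothing → 4.75% → €0.34
Dish soap €3.25: all other goods → 9.75% → €0.32
LED flashlight €12.72: all other goods → 9.75% → €1.24
Subtotal = €1355.55; tax = €163.16; total due = €1518.71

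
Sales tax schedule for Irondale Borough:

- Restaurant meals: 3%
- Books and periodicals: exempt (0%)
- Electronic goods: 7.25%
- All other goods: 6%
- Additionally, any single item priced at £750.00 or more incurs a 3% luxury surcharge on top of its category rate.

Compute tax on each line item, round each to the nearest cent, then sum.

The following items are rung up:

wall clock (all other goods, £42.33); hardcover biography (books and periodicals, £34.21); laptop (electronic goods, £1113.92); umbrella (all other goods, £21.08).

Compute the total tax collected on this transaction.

£117.98

Wall clock £42.33: all other goods → 6% → £2.54
Hardcover biography £34.21: books and periodicals → 0% → £0.00
Laptop £1113.92: electronic goods → 7.25% + 3% surcharge = 10.25% → £114.18
Umbrella £21.08: all other goods → 6% → £1.26
Total tax = £2.54 + £114.18 + £1.26 = £117.98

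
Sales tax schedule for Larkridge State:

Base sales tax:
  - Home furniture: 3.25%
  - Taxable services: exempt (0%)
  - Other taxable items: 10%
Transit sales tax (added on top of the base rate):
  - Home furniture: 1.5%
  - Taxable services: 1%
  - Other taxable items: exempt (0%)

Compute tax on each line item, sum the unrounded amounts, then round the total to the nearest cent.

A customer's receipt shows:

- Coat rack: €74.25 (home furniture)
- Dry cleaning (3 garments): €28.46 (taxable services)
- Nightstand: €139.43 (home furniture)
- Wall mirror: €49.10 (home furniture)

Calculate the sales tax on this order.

€12.77

Coat rack €74.25: home furniture → 3.25% + 1.5% transit = 4.75% → €3.526875
Dry cleaning (3 garments) €28.46: taxable services → 0% + 1% transit = 1% → €0.2846
Nightstand €139.43: home furniture → 3.25% + 1.5% transit = 4.75% → €6.622925
Wall mirror €49.10: home furniture → 3.25% + 1.5% transit = 4.75% → €2.33225
Unrounded tax sum = €12.76665 → €12.77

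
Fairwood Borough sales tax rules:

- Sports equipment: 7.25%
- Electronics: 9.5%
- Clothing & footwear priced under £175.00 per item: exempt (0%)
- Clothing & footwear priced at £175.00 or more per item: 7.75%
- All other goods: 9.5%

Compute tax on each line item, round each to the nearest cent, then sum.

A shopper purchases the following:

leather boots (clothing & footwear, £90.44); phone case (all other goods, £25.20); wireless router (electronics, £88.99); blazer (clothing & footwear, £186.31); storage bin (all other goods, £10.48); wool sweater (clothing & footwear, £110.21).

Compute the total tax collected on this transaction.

Leather boots £90.44: clothing & footwear, under £175.00 → 0% → £0.00
Phone case £25.20: all other goods → 9.5% → £2.39
Wireless router £88.99: electronics → 9.5% → £8.45
Blazer £186.31: clothing & footwear, £175.00 or more → 7.75% → £14.44
Storage bin £10.48: all other goods → 9.5% → £1.00
Wool sweater £110.21: clothing & footwear, under £175.00 → 0% → £0.00
Total tax = £2.39 + £8.45 + £14.44 + £1.00 = £26.28

£26.28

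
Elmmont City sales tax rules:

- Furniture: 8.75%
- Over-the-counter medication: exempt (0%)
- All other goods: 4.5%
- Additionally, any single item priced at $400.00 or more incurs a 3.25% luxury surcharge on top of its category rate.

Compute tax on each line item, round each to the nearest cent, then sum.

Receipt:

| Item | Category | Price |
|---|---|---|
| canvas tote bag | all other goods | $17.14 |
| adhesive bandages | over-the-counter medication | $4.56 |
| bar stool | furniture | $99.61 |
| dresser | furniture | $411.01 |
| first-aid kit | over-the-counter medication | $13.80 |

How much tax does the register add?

Canvas tote bag $17.14: all other goods → 4.5% → $0.77
Adhesive bandages $4.56: over-the-counter medication → 0% → $0.00
Bar stool $99.61: furniture → 8.75% → $8.72
Dresser $411.01: furniture → 8.75% + 3.25% surcharge = 12% → $49.32
First-aid kit $13.80: over-the-counter medication → 0% → $0.00
Total tax = $0.77 + $8.72 + $49.32 = $58.81

$58.81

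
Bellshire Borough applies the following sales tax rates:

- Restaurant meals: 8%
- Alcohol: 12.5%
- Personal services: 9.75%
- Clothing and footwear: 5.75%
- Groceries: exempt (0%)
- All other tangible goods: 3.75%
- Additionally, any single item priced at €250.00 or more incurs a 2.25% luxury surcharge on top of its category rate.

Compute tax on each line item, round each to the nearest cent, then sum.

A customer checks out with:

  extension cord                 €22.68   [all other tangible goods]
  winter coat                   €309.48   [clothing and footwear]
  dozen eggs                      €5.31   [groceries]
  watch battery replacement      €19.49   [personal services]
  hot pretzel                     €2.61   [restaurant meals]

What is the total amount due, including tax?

Extension cord €22.68: all other tangible goods → 3.75% → €0.85
Winter coat €309.48: clothing and footwear → 5.75% + 2.25% surcharge = 8% → €24.76
Dozen eggs €5.31: groceries → 0% → €0.00
Watch battery replacement €19.49: personal services → 9.75% → €1.90
Hot pretzel €2.61: restaurant meals → 8% → €0.21
Subtotal = €359.57; tax = €27.72; total due = €387.29

€387.29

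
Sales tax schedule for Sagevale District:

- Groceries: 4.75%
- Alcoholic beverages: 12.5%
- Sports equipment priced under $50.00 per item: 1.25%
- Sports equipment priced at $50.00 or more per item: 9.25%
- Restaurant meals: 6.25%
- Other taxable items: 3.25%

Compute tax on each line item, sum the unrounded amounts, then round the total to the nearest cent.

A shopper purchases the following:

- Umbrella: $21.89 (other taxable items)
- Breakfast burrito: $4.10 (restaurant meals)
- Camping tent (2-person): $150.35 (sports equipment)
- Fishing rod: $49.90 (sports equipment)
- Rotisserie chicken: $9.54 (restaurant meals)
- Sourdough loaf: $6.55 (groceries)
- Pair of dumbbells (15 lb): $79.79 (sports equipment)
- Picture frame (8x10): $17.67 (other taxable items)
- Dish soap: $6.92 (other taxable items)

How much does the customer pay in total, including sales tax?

$371.30

Umbrella $21.89: other taxable items → 3.25% → $0.711425
Breakfast burrito $4.10: restaurant meals → 6.25% → $0.25625
Camping tent (2-person) $150.35: sports equipment, $50.00 or more → 9.25% → $13.907375
Fishing rod $49.90: sports equipment, under $50.00 → 1.25% → $0.62375
Rotisserie chicken $9.54: restaurant meals → 6.25% → $0.59625
Sourdough loaf $6.55: groceries → 4.75% → $0.311125
Pair of dumbbells (15 lb) $79.79: sports equipment, $50.00 or more → 9.25% → $7.380575
Picture frame (8x10) $17.67: other taxable items → 3.25% → $0.574275
Dish soap $6.92: other taxable items → 3.25% → $0.2249
Subtotal = $346.71; unrounded tax = $24.585925 → $24.59; total due = $371.30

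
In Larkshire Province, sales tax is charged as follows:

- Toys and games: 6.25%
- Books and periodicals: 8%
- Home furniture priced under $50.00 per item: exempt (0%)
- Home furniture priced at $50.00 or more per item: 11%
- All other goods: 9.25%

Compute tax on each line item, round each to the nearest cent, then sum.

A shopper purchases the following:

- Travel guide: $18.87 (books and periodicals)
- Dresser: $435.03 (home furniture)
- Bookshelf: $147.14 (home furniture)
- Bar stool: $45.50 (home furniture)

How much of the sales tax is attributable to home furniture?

$64.04

Dresser $435.03: home furniture, $50.00 or more → 11% → $47.85
Bookshelf $147.14: home furniture, $50.00 or more → 11% → $16.19
Bar stool $45.50: home furniture, under $50.00 → 0% → $0.00
Tax on home furniture = $47.85 + $16.19 + $0.00 = $64.04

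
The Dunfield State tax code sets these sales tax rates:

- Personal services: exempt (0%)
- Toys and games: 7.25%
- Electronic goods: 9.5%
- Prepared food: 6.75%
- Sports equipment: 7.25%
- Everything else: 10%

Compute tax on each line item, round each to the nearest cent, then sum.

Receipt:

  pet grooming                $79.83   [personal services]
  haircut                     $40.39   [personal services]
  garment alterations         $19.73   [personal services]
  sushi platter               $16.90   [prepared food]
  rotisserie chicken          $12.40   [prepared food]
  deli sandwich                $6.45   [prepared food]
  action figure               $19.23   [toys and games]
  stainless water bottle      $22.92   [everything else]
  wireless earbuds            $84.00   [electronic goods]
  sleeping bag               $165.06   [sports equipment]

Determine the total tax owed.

$26.05

Pet grooming $79.83: personal services → 0% → $0.00
Haircut $40.39: personal services → 0% → $0.00
Garment alterations $19.73: personal services → 0% → $0.00
Sushi platter $16.90: prepared food → 6.75% → $1.14
Rotisserie chicken $12.40: prepared food → 6.75% → $0.84
Deli sandwich $6.45: prepared food → 6.75% → $0.44
Action figure $19.23: toys and games → 7.25% → $1.39
Stainless water bottle $22.92: everything else → 10% → $2.29
Wireless earbuds $84.00: electronic goods → 9.5% → $7.98
Sleeping bag $165.06: sports equipment → 7.25% → $11.97
Total tax = $1.14 + $0.84 + $0.44 + $1.39 + $2.29 + $7.98 + $11.97 = $26.05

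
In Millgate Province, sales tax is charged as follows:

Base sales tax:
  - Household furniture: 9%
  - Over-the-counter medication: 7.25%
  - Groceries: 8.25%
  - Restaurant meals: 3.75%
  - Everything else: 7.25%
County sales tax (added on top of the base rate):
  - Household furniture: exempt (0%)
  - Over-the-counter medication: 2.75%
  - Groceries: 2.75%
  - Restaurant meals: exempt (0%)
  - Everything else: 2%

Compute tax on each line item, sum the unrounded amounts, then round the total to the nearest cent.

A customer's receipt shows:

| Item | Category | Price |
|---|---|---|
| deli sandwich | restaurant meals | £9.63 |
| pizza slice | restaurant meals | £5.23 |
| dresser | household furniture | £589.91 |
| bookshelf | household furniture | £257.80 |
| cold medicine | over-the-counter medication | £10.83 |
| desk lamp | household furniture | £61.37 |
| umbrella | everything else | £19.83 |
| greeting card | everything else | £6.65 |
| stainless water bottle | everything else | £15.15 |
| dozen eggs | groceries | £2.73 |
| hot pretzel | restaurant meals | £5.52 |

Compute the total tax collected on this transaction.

Deli sandwich £9.63: restaurant meals → 3.75% + 0% county = 3.75% → £0.361125
Pizza slice £5.23: restaurant meals → 3.75% + 0% county = 3.75% → £0.196125
Dresser £589.91: household furniture → 9% + 0% county = 9% → £53.0919
Bookshelf £257.80: household furniture → 9% + 0% county = 9% → £23.202
Cold medicine £10.83: over-the-counter medication → 7.25% + 2.75% county = 10% → £1.083
Desk lamp £61.37: household furniture → 9% + 0% county = 9% → £5.5233
Umbrella £19.83: everything else → 7.25% + 2% county = 9.25% → £1.834275
Greeting card £6.65: everything else → 7.25% + 2% county = 9.25% → £0.615125
Stainless water bottle £15.15: everything else → 7.25% + 2% county = 9.25% → £1.401375
Dozen eggs £2.73: groceries → 8.25% + 2.75% county = 11% → £0.3003
Hot pretzel £5.52: restaurant meals → 3.75% + 0% county = 3.75% → £0.207
Unrounded tax sum = £87.815525 → £87.82

£87.82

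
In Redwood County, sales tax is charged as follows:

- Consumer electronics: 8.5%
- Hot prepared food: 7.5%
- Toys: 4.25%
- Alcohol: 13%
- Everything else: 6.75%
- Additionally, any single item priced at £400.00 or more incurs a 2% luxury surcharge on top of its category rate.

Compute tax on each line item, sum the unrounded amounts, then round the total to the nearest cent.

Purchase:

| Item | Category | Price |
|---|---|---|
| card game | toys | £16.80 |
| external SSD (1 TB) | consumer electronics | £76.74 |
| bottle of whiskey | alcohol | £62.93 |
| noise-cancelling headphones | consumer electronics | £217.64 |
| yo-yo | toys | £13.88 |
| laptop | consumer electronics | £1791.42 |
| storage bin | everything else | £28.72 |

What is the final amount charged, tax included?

Card game £16.80: toys → 4.25% → £0.714
External SSD (1 TB) £76.74: consumer electronics → 8.5% → £6.5229
Bottle of whiskey £62.93: alcohol → 13% → £8.1809
Noise-cancelling headphones £217.64: consumer electronics → 8.5% → £18.4994
Yo-yo £13.88: toys → 4.25% → £0.5899
Laptop £1791.42: consumer electronics → 8.5% + 2% surcharge = 10.5% → £188.0991
Storage bin £28.72: everything else → 6.75% → £1.9386
Subtotal = £2208.13; unrounded tax = £224.5448 → £224.54; total due = £2432.67

£2432.67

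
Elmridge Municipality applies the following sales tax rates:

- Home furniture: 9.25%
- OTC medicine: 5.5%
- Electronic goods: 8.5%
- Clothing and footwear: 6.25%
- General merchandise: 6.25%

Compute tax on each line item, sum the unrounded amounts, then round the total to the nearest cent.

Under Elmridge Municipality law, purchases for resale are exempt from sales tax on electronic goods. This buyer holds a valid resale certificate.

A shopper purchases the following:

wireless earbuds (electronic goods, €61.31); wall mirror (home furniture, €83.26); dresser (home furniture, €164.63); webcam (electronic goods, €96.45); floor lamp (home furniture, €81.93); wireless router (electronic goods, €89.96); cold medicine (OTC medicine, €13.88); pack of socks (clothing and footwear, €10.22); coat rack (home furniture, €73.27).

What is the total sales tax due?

Wireless earbuds €61.31: electronic goods, buyer-exempt → 0% → €0.00
Wall mirror €83.26: home furniture → 9.25% → €7.70155
Dresser €164.63: home furniture → 9.25% → €15.228275
Webcam €96.45: electronic goods, buyer-exempt → 0% → €0.00
Floor lamp €81.93: home furniture → 9.25% → €7.578525
Wireless router €89.96: electronic goods, buyer-exempt → 0% → €0.00
Cold medicine €13.88: OTC medicine → 5.5% → €0.7634
Pack of socks €10.22: clothing and footwear → 6.25% → €0.63875
Coat rack €73.27: home furniture → 9.25% → €6.777475
Unrounded tax sum = €38.687975 → €38.69

€38.69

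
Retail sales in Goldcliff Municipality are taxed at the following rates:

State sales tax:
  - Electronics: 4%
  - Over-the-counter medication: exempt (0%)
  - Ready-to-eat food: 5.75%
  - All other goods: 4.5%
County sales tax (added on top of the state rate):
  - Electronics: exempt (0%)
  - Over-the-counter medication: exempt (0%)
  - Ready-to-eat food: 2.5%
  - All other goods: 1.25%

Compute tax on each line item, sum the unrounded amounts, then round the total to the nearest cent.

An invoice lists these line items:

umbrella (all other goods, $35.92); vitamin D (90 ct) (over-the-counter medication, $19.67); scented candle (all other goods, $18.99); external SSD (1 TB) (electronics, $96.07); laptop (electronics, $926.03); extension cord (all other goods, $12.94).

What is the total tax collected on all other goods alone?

Umbrella $35.92: all other goods → 4.5% + 1.25% county = 5.75% → $2.0654
Scented candle $18.99: all other goods → 4.5% + 1.25% county = 5.75% → $1.091925
Extension cord $12.94: all other goods → 4.5% + 1.25% county = 5.75% → $0.74405
Tax on all other goods: unrounded sum = $3.901375 → $3.90

$3.90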